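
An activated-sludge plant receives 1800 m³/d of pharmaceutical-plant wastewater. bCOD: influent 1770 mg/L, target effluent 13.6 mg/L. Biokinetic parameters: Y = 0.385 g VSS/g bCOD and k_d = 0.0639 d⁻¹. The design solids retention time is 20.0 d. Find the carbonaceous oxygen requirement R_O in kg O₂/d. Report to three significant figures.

R_O ≈ 2400 kg O₂/d

The observed yield is Y_obs = Y/(1 + k_d·θ_c) = 0.385 / (1 + 0.0639 × 20.0) = 0.385 / 2.278 = 0.1690 g VSS per g bCOD removed.
Substrate removed = Q·(S₀ − S) = 1800 m³/d × (1770 − 13.6) g/m³ = 3.16×10^6 g/d = 3162 kg/d.
Biomass synthesised: P_X = Y_obs × 3162 = 534.3 kg VSS/d.
R_O = Q·(S₀ − S) − 1.42·P_X = 3162 − 1.42 × 534.3 = 2403 kg O₂/d.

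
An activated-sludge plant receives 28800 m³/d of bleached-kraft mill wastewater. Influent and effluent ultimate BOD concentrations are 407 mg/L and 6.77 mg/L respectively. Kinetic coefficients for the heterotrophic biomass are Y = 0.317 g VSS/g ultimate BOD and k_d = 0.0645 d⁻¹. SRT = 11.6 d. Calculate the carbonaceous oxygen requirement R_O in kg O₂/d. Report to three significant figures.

Observed yield with endogenous decay: Y_obs = Y / (1 + k_d·θ_c) = 0.317 / (1 + 0.0645 × 11.6) = 0.317 / 1.748 = 0.1813 g VSS/g ultimate BOD.
ΔS = 407 − 6.77 = 400.2 mg/L, so the substrate removal rate is 28800 × 400.2/1000 = 11527 kg ultimate BOD/d.
P_X = Y_obs·Q·(S₀ − S) = 0.1813 × 11527 = 2090 kg VSS/d.
Carbonaceous O₂ demand = substrate oxidised − cell-mass equivalent = 11527 − 1.42 × 2090 = 8559 kg O₂/d.

R_O ≈ 8560 kg O₂/d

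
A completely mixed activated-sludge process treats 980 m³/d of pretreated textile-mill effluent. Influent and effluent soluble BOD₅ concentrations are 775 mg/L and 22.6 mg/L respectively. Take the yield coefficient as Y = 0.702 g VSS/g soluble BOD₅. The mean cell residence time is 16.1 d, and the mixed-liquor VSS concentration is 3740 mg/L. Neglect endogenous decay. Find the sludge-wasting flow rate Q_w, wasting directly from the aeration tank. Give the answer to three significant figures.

Biomass mass balance (decay neglected): V·X = Y·Q·(S₀ − S)·θ_c, so V = 0.702 × 980 × (775 − 22.6) × 16.1 / 3740 = 2228 m³.
Wasting from the aeration tank: Q_w = V / θ_c = 2228 / 16.1 = 138.4 m³/d.

Q_w ≈ 138 m³/d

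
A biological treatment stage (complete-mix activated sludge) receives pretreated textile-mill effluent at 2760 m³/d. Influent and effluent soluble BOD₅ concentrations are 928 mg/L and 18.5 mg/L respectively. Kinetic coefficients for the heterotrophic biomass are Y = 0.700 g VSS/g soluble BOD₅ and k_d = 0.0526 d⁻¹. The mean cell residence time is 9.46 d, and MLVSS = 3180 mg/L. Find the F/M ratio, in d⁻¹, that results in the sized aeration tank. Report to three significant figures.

From the SRT design equation V = Y Q (S₀−S) θ_c / [X (1 + k_d θ_c)] = 0.700 × 2760 × (928 − 18.5) × 9.46 / [3180 × (1 + 0.0526 × 9.46)] = 1.66×10^7 / 4762 = 3490 m³.
F/M = applied load / biomass = Q·S₀/(V·X) = 2760 × 928 / (3490 × 3180) = 0.2308 d⁻¹.

F/M ≈ 0.231 d⁻¹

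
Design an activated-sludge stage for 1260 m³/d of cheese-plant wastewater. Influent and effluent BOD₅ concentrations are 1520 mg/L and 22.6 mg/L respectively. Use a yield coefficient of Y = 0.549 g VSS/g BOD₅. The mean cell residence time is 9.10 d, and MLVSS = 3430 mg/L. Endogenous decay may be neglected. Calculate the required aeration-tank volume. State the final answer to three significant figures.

V ≈ 2750 m³

Biomass mass balance (decay neglected): V·X = Y·Q·(S₀ − S)·θ_c, so V = 0.549 × 1260 × (1520 − 22.6) × 9.10 / 3430 = 2748 m³.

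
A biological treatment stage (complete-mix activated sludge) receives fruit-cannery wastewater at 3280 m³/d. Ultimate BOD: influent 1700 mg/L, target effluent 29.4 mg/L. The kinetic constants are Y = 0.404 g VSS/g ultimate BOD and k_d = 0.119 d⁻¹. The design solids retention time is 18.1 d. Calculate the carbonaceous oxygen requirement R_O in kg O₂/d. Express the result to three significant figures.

R_O ≈ 4480 kg O₂/d

Y_obs = Y / (1 + k_d θ_c) = 0.404 / (1 + 0.119 × 18.1) = 0.404 / 3.154 = 0.1281.
ΔS = 1700 − 29.4 = 1671 mg/L, so the substrate removal rate is 3280 × 1671/1000 = 5480 kg ultimate BOD/d.
Net sludge production P_X = 0.1281 × 5480 = 701.9 kg VSS/d.
R_O = Q·(S₀ − S) − 1.42·P_X = 5480 − 1.42 × 701.9 = 4483 kg O₂/d.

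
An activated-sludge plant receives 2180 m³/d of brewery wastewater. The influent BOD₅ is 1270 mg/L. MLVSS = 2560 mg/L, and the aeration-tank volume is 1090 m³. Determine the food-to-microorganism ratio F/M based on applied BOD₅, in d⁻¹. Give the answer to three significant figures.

Food-to-microorganism ratio F/M = Q S₀ / (V X) = 2180 × 1270 / (1090 × 2560) = 0.9922 d⁻¹.

F/M ≈ 0.992 d⁻¹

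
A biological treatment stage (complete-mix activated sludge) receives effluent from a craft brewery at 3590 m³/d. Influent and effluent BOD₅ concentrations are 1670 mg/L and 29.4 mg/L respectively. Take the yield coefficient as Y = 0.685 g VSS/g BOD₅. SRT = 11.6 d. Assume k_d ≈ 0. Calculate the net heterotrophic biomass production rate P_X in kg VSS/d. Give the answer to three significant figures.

No decay correction is needed, so Y_obs = Y = 0.685.
ΔS = 1670 − 29.4 = 1641 mg/L, so the substrate removal rate is 3590 × 1641/1000 = 5890 kg BOD₅/d.
So the net sludge growth is P_X = 0.6850 × 5890 = 4034 kg VSS/d.

P_X ≈ 4030 kg VSS/d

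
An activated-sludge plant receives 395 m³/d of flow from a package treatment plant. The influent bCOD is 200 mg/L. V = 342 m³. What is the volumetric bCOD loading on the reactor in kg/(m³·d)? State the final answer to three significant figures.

Volumetric loading L_v = Q·S₀ / V = 395 × 200 g/m³ / 342.0 m³ = 231.0 g/(m³·d) = 0.2310 kg bCOD/(m³·d).

L_v ≈ 0.231 kg bCOD/(m³·d)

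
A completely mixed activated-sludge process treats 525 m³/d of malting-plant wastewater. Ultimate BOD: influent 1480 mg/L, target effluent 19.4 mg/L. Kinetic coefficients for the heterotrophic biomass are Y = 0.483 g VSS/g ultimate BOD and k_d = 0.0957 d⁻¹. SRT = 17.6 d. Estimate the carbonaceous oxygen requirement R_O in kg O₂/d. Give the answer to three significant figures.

Y_obs = Y / (1 + k_d θ_c) = 0.483 / (1 + 0.0957 × 17.6) = 0.483 / 2.684 = 0.1799.
Mass of ultimate BOD removed per day: Q(S₀ − S) = 525 × 1461 g/m³ = 766.8 kg/d.
Net sludge production P_X = 0.1799 × 766.8 = 138.0 kg VSS/d.
R_O = Q·(S₀ − S) − 1.42·P_X = 766.8 − 1.42 × 138.0 = 570.9 kg O₂/d.

R_O ≈ 571 kg O₂/d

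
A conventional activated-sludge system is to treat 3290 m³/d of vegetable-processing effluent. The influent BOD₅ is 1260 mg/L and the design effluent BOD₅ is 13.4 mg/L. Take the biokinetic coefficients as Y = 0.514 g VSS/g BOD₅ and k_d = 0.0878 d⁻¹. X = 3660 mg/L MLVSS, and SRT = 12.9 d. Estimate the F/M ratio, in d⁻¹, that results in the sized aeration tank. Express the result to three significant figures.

Steady-state biomass mass balance: V·X·(1 + k_d·θ_c) = Y·Q·(S₀ − S)·θ_c, so V = 0.514 × 3290 × (1260 − 13.4) × 12.9 / [3660 × (1 + 0.0878 × 12.9)] = 2.72×10^7 / 7805 = 3484 m³.
F/M = applied load / biomass = Q·S₀/(V·X) = 3290 × 1260 / (3484 × 3660) = 0.3251 d⁻¹.

F/M ≈ 0.325 d⁻¹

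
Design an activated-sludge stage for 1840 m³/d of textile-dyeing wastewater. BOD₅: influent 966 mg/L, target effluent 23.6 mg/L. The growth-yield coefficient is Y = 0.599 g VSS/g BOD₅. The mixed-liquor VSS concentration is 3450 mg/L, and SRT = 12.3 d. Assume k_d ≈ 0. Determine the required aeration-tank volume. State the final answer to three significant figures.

Biomass mass balance (decay neglected): V·X = Y·Q·(S₀ − S)·θ_c, so V = 0.599 × 1840 × (966 − 23.6) × 12.3 / 3450 = 3703 m³.

V ≈ 3700 m³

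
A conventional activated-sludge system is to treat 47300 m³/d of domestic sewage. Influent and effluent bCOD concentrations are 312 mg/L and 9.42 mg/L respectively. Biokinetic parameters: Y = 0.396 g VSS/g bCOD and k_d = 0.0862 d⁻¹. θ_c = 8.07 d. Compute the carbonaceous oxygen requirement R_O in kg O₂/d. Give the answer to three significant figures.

Correct the yield for decay: Y_obs = Y/(1 + k_d θ_c) = 0.396 / (1 + 0.0862 × 8.07) = 0.396 / 1.696 = 0.2335.
Q·(S₀ − S) = 47300 × (312 − 9.42) × 10⁻³ = 14312 kg/d removed.
Biomass synthesised: P_X = Y_obs × 14312 = 3342 kg VSS/d.
R_O = Q·(S₀ − S) − 1.42·P_X = 14312 − 1.42 × 3342 = 9566 kg O₂/d.

R_O ≈ 9570 kg O₂/d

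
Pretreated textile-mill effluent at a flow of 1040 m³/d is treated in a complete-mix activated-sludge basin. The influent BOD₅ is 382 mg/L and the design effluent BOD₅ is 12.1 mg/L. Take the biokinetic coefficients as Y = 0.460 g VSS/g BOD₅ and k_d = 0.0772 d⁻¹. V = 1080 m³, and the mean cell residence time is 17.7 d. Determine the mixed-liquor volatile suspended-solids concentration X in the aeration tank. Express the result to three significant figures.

From V·X·(1 + k_d·θ_c) = Y·Q·(S₀ − S)·θ_c: X = 0.460 × 1040 × (382 − 12.1) × 17.7 / [1080 × (1 + 0.0772 × 17.7)] = 1226 mg/L.

X ≈ 1230 mg/L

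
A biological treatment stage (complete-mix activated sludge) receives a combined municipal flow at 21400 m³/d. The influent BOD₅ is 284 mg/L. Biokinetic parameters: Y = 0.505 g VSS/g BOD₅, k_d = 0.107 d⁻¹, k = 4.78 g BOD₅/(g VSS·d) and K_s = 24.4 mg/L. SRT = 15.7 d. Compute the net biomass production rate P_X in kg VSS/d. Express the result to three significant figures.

Effluent substrate depends only on kinetics and SRT: S = K_s(1 + k_d θ_c) / [θ_c(Yk − k_d) − 1] = 24.4 × (1 + 0.107 × 15.7) / [15.7 × (0.505 × 4.78 − 0.107) − 1] = 65.39 / 35.22 = 1.857 mg/L.
The observed yield is Y_obs = Y/(1 + k_d·θ_c) = 0.505 / (1 + 0.107 × 15.7) = 0.505 / 2.680 = 0.1884 g VSS per g BOD₅ removed.
Mass of BOD₅ removed per day: Q(S₀ − S) = 21400 × 282.1 g/m³ = 6038 kg/d.
Biomass produced: P_X = Y_obs·Q·ΔS = 0.1884 × 6038 ≈ 1138 kg VSS/d.

P_X ≈ 1140 kg VSS/d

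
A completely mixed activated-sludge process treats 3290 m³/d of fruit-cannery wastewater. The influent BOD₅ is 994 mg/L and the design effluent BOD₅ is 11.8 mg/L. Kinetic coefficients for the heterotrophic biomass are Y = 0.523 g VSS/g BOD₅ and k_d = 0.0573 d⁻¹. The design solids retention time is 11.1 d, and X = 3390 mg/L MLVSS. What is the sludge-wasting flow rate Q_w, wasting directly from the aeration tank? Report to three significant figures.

Q_w ≈ 305 m³/d

Rearranging the biomass balance for a CMAS with decay, V = Y·Q·ΔS·θ_c / [X·(1+k_d θ_c)] = 0.523 × 3290 × (994 − 11.8) × 11.1 / [3390 × (1 + 0.0573 × 11.1)] = 1.88×10^7 / 5546 = 3382 m³.
Wasting from the aeration tank: Q_w = V / θ_c = 3382 / 11.1 = 304.7 m³/d.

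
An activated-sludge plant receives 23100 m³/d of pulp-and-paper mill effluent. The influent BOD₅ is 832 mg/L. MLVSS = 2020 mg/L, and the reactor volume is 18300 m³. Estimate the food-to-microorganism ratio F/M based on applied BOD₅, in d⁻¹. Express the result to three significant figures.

F/M = applied load / biomass = Q·S₀/(V·X) = 23100 × 832 / (18300 × 2020) = 0.5199 d⁻¹.

F/M ≈ 0.520 d⁻¹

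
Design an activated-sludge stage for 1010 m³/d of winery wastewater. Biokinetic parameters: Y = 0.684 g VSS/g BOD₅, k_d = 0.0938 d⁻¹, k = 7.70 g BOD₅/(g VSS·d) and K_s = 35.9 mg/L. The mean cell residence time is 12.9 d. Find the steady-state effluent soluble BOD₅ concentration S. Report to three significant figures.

S ≈ 1.21 mg/L

From the Monod/SRT balance for a CMAS, S = K_s·(1+k_d θ_c)/[θ_c·(Y k − k_d) − 1] = 35.9 × (1 + 0.0938 × 12.9) / [12.9 × (0.684 × 7.70 − 0.0938) − 1] = 79.34 / 65.73 = 1.207 mg/L.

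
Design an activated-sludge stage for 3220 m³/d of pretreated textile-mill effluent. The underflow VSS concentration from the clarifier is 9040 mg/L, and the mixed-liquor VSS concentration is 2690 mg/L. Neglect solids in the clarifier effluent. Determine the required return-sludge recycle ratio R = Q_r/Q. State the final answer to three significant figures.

Mass balance around the secondary clarifier (neglecting effluent solids): R = X / (X_r − X) = 2690 / (9040 − 2690) = 0.4236.

R ≈ 0.424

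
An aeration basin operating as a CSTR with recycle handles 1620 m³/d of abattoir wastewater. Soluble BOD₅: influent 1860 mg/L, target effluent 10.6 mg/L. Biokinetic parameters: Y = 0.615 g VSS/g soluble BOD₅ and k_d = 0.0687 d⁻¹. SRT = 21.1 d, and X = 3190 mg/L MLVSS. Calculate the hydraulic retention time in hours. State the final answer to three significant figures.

Steady-state biomass mass balance: V·X·(1 + k_d·θ_c) = Y·Q·(S₀ − S)·θ_c, so V = 0.615 × 1620 × (1860 − 10.6) × 21.1 / [3190 × (1 + 0.0687 × 21.1)] = 3.89×10^7 / 7814 = 4975 m³.
Hydraulic retention time τ = V/Q = 4975 / 1620 = 3.071 d = 73.71 h.

τ ≈ 73.7 h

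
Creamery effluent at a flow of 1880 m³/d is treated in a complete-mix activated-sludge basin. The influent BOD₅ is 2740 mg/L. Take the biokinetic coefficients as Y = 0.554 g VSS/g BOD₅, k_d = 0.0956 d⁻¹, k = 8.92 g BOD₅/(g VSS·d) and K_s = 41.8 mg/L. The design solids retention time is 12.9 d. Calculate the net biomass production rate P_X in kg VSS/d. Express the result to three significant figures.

P_X ≈ 1280 kg VSS/d

For a completely mixed reactor with recycle the Lawrence–McCarty relation gives S = K_s·(1 + k_d·θ_c) / [θ_c·(Y·k − k_d) − 1] = 41.8 × (1 + 0.0956 × 12.9) / [12.9 × (0.554 × 8.92 − 0.0956) − 1] = 93.35 / 61.51 = 1.518 mg/L.
The observed yield is Y_obs = Y/(1 + k_d·θ_c) = 0.554 / (1 + 0.0956 × 12.9) = 0.554 / 2.233 = 0.2481 g VSS per g BOD₅ removed.
Substrate removed = Q·(S₀ − S) = 1880 m³/d × (2740 − 1.52) g/m³ = 5.15×10^6 g/d = 5148 kg/d.
P_X = Y_obs · Q(S₀ − S) = 0.2481 × 5148 = 1277 kg VSS/d.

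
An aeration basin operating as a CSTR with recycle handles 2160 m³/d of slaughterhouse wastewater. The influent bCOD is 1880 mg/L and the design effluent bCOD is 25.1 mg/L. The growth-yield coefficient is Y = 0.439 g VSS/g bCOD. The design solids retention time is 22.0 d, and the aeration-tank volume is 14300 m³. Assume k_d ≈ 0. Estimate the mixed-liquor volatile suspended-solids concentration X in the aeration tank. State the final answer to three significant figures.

X ≈ 2710 mg/L

Without decay, X = Y Q (S₀−S) θ_c / V = 0.439 × 2160 × (1880 − 25.1) × 22.0 / 14300 = 2706 mg/L.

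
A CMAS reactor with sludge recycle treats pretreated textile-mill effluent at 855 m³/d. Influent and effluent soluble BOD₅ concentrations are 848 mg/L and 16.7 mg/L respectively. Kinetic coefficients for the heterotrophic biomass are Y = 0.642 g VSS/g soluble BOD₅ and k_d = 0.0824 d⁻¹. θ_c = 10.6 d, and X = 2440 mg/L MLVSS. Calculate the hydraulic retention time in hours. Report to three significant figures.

τ ≈ 29.7 h

Rearranging the biomass balance for a CMAS with decay, V = Y·Q·ΔS·θ_c / [X·(1+k_d θ_c)] = 0.642 × 855 × (848 − 16.7) × 10.6 / [2440 × (1 + 0.0824 × 10.6)] = 4.84×10^6 / 4571 = 1058 m³.
Hydraulic retention time τ = V/Q = 1058 / 855 = 1.238 d = 29.70 h.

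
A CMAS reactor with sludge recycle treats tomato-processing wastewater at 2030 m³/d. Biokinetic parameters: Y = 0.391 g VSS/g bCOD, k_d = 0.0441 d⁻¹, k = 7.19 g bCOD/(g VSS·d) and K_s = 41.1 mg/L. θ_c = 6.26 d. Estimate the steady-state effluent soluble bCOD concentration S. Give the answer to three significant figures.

S ≈ 3.21 mg/L

Effluent substrate depends only on kinetics and SRT: S = K_s(1 + k_d θ_c) / [θ_c(Yk − k_d) − 1] = 41.1 × (1 + 0.0441 × 6.26) / [6.26 × (0.391 × 7.19 − 0.0441) − 1] = 52.45 / 16.32 = 3.213 mg/L.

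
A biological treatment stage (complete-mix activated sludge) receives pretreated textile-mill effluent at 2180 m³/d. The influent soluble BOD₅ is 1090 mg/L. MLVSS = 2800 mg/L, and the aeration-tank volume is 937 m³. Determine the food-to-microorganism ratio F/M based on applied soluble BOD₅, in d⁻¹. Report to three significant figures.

F/M = Q·S₀ / (V·X) = 2180 × 1090 / (937.0 × 2800) = 0.9057 g soluble BOD₅·(g VSS·d)⁻¹.

F/M ≈ 0.906 d⁻¹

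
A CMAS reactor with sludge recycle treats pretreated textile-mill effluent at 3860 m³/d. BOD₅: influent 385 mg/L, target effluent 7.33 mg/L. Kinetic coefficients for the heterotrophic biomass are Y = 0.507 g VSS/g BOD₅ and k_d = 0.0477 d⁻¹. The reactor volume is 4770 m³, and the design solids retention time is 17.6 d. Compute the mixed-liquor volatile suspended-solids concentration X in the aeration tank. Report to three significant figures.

X ≈ 1480 mg/L

From V·X·(1 + k_d·θ_c) = Y·Q·(S₀ − S)·θ_c: X = 0.507 × 3860 × (385 − 7.33) × 17.6 / [4770 × (1 + 0.0477 × 17.6)] = 1483 mg/L.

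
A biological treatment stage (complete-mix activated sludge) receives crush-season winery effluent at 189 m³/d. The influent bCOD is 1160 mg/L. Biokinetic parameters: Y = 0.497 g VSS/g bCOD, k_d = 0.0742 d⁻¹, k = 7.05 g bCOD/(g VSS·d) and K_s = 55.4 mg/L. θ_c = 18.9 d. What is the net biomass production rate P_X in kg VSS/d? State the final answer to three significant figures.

From the Monod/SRT balance for a CMAS, S = K_s·(1+k_d θ_c)/[θ_c·(Y k − k_d) − 1] = 55.4 × (1 + 0.0742 × 18.9) / [18.9 × (0.497 × 7.05 − 0.0742) − 1] = 133.1 / 63.82 = 2.085 mg/L.
Y_obs = Y / (1 + k_d θ_c) = 0.497 / (1 + 0.0742 × 18.9) = 0.497 / 2.402 = 0.2069.
Q·(S₀ − S) = 189 × (1160 − 2.09) × 10⁻³ = 218.8 kg/d removed.
Biomass produced: P_X = Y_obs·Q·ΔS = 0.2069 × 218.8 ≈ 45.27 kg VSS/d.

P_X ≈ 45.3 kg VSS/d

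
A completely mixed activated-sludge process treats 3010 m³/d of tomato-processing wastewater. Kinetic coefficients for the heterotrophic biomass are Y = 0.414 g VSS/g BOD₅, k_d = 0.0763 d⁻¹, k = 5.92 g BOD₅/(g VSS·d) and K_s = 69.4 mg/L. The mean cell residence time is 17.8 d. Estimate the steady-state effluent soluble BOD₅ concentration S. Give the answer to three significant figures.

For a completely mixed reactor with recycle the Lawrence–McCarty relation gives S = K_s·(1 + k_d·θ_c) / [θ_c·(Y·k − k_d) − 1] = 69.4 × (1 + 0.0763 × 17.8) / [17.8 × (0.414 × 5.92 − 0.0763) − 1] = 163.7 / 41.27 = 3.966 mg/L.

S ≈ 3.97 mg/L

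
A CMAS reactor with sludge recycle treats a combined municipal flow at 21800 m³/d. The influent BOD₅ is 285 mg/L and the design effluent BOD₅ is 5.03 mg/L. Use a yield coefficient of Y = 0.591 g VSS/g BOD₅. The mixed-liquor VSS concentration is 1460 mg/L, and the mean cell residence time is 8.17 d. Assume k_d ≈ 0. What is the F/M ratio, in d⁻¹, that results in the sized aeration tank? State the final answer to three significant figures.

F/M ≈ 0.211 d⁻¹

Biomass mass balance (decay neglected): V·X = Y·Q·(S₀ − S)·θ_c, so V = 0.591 × 21800 × (285 − 5.03) × 8.17 / 1460 = 20185 m³.
F/M = Q·S₀ / (V·X) = 21800 × 285 / (20185 × 1460) = 0.2108 g BOD₅·(g VSS·d)⁻¹.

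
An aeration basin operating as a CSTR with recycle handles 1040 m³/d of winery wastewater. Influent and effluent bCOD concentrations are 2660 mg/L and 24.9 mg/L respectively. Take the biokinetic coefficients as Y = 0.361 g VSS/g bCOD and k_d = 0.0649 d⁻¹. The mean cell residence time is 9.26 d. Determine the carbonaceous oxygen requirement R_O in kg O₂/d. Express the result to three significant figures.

The observed yield is Y_obs = Y/(1 + k_d·θ_c) = 0.361 / (1 + 0.0649 × 9.26) = 0.361 / 1.601 = 0.2255 g VSS per g bCOD removed.
ΔS = 2660 − 24.9 = 2635 mg/L, so the substrate removal rate is 1040 × 2635/1000 = 2741 kg bCOD/d.
P_X = Y_obs·Q·(S₀ − S) = 0.2255 × 2741 = 618.0 kg VSS/d.
Carbonaceous O₂ demand = substrate oxidised − cell-mass equivalent = 2741 − 1.42 × 618.0 = 1863 kg O₂/d.

R_O ≈ 1860 kg O₂/d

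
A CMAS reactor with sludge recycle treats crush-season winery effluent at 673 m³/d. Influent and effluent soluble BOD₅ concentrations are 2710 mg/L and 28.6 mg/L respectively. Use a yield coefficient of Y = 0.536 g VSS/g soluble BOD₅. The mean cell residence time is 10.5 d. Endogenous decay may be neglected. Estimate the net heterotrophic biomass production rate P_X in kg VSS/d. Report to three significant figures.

No decay correction is needed, so Y_obs = Y = 0.536.
ΔS = 2710 − 28.6 = 2681 mg/L, so the substrate removal rate is 673 × 2681/1000 = 1805 kg soluble BOD₅/d.
So the net sludge growth is P_X = 0.5360 × 1805 = 967.3 kg VSS/d.

P_X ≈ 967 kg VSS/d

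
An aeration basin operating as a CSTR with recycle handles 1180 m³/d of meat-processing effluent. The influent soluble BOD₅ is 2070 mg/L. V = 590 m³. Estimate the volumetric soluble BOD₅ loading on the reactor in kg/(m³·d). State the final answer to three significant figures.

Applied soluble BOD₅ load per unit volume = Q·S₀/V = (1180 × 2070/1000)/590.0 = 4.140 kg soluble BOD₅·m⁻³·d⁻¹.

L_v ≈ 4.14 kg soluble BOD₅/(m³·d)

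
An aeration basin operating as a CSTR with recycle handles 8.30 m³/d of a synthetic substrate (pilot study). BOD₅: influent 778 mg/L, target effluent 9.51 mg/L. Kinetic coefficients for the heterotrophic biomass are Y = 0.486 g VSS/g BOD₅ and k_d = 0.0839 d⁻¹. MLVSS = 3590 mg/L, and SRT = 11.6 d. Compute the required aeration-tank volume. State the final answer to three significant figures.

From the SRT design equation V = Y Q (S₀−S) θ_c / [X (1 + k_d θ_c)] = 0.486 × 8.30 × (778 − 9.51) × 11.6 / [3590 × (1 + 0.0839 × 11.6)] = 3.6×10^4 / 7084 = 5.076 m³.

V ≈ 5.08 m³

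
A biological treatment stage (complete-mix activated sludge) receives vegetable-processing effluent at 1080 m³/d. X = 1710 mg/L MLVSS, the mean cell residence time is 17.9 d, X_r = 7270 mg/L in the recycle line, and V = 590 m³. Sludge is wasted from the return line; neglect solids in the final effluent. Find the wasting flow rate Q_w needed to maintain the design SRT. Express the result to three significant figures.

Q_w ≈ 7.75 m³/d

Q_w = (V·X)/(θ_c X_r) = 590.0 × 1710 / (17.9 × 7270) = 7.753 m³/d.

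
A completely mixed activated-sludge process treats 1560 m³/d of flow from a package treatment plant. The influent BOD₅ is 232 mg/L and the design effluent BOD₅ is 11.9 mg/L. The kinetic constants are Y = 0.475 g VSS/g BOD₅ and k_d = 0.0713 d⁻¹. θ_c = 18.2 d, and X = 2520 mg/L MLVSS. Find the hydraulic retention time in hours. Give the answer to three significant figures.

From the SRT design equation V = Y Q (S₀−S) θ_c / [X (1 + k_d θ_c)] = 0.475 × 1560 × (232 − 11.9) × 18.2 / [2520 × (1 + 0.0713 × 18.2)] = 2.97×10^6 / 5790 = 512.7 m³.
HRT = V/Q = 512.7 m³ / 1560 m³·d⁻¹ = 0.3286 d × 24 = 7.887 h.

τ ≈ 7.89 h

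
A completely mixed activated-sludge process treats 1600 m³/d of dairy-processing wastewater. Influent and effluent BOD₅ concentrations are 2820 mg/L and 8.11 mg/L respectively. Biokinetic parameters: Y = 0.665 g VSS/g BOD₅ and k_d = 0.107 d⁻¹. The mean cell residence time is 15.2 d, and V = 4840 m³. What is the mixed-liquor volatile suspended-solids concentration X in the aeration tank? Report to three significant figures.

From V·X·(1 + k_d·θ_c) = Y·Q·(S₀ − S)·θ_c: X = 0.665 × 1600 × (2820 − 8.11) × 15.2 / [4840 × (1 + 0.107 × 15.2)] = 3577 mg/L.

X ≈ 3580 mg/L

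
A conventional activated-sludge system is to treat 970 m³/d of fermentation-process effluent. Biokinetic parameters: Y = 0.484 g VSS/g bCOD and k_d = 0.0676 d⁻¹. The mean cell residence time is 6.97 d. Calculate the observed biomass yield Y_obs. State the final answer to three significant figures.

Observed yield with endogenous decay: Y_obs = Y / (1 + k_d·θ_c) = 0.484 / (1 + 0.0676 × 6.97) = 0.484 / 1.471 = 0.3290 g VSS/g bCOD.

Y_obs ≈ 0.329 g VSS/g bCOD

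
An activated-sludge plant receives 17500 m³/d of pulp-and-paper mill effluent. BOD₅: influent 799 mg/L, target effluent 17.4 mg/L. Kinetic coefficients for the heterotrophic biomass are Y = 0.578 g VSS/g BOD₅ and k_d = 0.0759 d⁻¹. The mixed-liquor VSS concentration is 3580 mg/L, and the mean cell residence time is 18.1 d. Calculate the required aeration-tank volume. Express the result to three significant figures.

V ≈ 16800 m³

From the SRT design equation V = Y Q (S₀−S) θ_c / [X (1 + k_d θ_c)] = 0.578 × 17500 × (799 − 17.4) × 18.1 / [3580 × (1 + 0.0759 × 18.1)] = 1.43×10^8 / 8498 = 16839 m³.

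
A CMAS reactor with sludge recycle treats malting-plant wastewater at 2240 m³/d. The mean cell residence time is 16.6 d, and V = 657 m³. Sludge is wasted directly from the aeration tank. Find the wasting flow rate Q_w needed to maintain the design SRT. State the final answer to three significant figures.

Wasting from the aeration tank: Q_w = V / θ_c = 657.0 / 16.6 = 39.58 m³/d.

Q_w ≈ 39.6 m³/d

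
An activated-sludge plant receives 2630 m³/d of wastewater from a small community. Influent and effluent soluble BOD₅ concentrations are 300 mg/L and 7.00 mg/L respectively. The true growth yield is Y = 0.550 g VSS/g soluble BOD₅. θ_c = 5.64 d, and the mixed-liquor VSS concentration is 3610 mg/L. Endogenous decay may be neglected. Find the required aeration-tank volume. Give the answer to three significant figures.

V ≈ 662 m³

With k_d = 0 the design equation reduces to V = Y Q (S₀−S) θ_c / X = 0.550 × 2630 × (300 − 7.00) × 5.64 / 3610 = 662.2 m³.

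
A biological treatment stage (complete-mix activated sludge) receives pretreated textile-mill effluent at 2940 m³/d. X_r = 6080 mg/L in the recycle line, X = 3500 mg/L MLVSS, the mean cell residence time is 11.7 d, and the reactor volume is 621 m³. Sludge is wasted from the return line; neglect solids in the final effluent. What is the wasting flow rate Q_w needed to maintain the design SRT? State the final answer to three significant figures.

Wasting from the return line (neglecting effluent solids): Q_w = V·X / (θ_c·X_r) = 621.0 × 3500 / (11.7 × 6080) = 30.55 m³/d.

Q_w ≈ 30.6 m³/d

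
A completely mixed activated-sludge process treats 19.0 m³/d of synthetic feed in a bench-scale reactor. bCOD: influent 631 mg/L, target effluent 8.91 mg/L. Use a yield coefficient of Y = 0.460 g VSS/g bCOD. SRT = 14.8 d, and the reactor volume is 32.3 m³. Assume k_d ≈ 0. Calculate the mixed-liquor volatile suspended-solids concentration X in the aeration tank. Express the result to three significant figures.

X = Y·Q·ΔS·θ_c / V = 0.460 × 19.0 × (631 − 8.91) × 14.8 / 32.3 = 2491 mg/L.

X ≈ 2490 mg/L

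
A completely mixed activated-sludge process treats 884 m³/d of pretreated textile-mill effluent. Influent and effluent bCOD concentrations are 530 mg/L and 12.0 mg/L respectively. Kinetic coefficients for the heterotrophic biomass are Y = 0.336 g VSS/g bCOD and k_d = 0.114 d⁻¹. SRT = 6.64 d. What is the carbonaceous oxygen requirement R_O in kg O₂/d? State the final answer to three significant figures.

R_O ≈ 334 kg O₂/d

The observed yield is Y_obs = Y/(1 + k_d·θ_c) = 0.336 / (1 + 0.114 × 6.64) = 0.336 / 1.757 = 0.1912 g VSS per g bCOD removed.
Substrate removed = Q·(S₀ − S) = 884 m³/d × (530 − 12.0) g/m³ = 4.58×10^5 g/d = 457.9 kg/d.
P_X = Y_obs·Q·(S₀ − S) = 0.1912 × 457.9 = 87.57 kg VSS/d.
R_O = Q·(S₀ − S) − 1.42·P_X = 457.9 − 1.42 × 87.57 = 333.6 kg O₂/d.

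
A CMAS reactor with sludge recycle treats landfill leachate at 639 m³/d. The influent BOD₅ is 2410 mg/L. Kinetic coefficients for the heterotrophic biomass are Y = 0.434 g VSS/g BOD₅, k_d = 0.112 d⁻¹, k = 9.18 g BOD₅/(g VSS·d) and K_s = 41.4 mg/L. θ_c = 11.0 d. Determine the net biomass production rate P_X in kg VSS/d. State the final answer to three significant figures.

P_X ≈ 299 kg VSS/d

For a completely mixed reactor with recycle the Lawrence–McCarty relation gives S = K_s·(1 + k_d·θ_c) / [θ_c·(Y·k − k_d) − 1] = 41.4 × (1 + 0.112 × 11.0) / [11.0 × (0.434 × 9.18 − 0.112) − 1] = 92.40 / 41.59 = 2.222 mg/L.
Observed yield with endogenous decay: Y_obs = Y / (1 + k_d·θ_c) = 0.434 / (1 + 0.112 × 11.0) = 0.434 / 2.232 = 0.1944 g VSS/g BOD₅.
Mass of BOD₅ removed per day: Q(S₀ − S) = 639 × 2408 g/m³ = 1539 kg/d.
Biomass produced: P_X = Y_obs·Q·ΔS = 0.1944 × 1539 ≈ 299.2 kg VSS/d.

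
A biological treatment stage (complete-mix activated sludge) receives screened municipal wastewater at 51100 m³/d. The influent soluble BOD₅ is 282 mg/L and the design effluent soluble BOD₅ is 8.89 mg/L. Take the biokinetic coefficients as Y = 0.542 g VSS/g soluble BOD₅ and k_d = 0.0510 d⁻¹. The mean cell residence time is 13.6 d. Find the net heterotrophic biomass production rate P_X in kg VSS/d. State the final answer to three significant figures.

Observed yield with endogenous decay: Y_obs = Y / (1 + k_d·θ_c) = 0.542 / (1 + 0.0510 × 13.6) = 0.542 / 1.694 = 0.3200 g VSS/g soluble BOD₅.
Mass of soluble BOD₅ removed per day: Q(S₀ − S) = 51100 × 273.1 g/m³ = 13956 kg/d.
Biomass produced: P_X = Y_obs·Q·ΔS = 0.3200 × 13956 ≈ 4466 kg VSS/d.

P_X ≈ 4470 kg VSS/d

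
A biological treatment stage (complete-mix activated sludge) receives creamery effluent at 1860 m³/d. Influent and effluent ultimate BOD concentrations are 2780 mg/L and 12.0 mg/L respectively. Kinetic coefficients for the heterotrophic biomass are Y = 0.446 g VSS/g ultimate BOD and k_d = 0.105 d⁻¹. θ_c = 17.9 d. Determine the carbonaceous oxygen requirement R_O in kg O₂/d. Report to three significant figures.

Correct the yield for decay: Y_obs = Y/(1 + k_d θ_c) = 0.446 / (1 + 0.105 × 17.9) = 0.446 / 2.879 = 0.1549.
Q·(S₀ − S) = 1860 × (2780 − 12.0) × 10⁻³ = 5148 kg/d removed.
P_X = Y_obs·Q·(S₀ − S) = 0.1549 × 5148 = 797.4 kg VSS/d.
R_O = Q·ΔS − 1.42 P_X = 5148 − 1132 = 4016 kg O₂/d.

R_O ≈ 4020 kg O₂/d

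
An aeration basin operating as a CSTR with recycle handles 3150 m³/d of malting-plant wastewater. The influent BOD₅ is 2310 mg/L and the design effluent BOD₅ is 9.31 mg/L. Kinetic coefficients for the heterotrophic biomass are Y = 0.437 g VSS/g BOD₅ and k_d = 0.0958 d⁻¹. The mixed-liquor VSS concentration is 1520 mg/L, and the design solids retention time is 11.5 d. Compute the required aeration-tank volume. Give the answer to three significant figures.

Steady-state biomass mass balance: V·X·(1 + k_d·θ_c) = Y·Q·(S₀ − S)·θ_c, so V = 0.437 × 3150 × (2310 − 9.31) × 11.5 / [1520 × (1 + 0.0958 × 11.5)] = 3.64×10^7 / 3195 = 11401 m³.

V ≈ 11400 m³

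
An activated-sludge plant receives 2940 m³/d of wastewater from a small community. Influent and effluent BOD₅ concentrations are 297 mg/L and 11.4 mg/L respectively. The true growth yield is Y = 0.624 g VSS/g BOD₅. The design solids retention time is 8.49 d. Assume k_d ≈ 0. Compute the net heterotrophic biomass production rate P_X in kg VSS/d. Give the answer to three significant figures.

P_X ≈ 524 kg VSS/d

With endogenous decay neglected, the observed yield equals the true yield: Y_obs = Y = 0.624 g VSS/g BOD₅.
Q·(S₀ − S) = 2940 × (297 − 11.4) × 10⁻³ = 839.7 kg/d removed.
P_X = Y_obs · Q(S₀ − S) = 0.6240 × 839.7 = 524.0 kg VSS/d.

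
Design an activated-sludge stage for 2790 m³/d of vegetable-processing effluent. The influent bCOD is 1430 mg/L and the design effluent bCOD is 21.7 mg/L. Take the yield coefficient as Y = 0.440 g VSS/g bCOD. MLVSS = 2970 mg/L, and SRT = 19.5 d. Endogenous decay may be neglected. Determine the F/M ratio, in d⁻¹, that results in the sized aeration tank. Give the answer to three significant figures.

F/M ≈ 0.118 d⁻¹

With k_d = 0 the design equation reduces to V = Y Q (S₀−S) θ_c / X = 0.440 × 2790 × (1430 − 21.7) × 19.5 / 2970 = 11351 m³.
F/M = Q·S₀ / (V·X) = 2790 × 1430 / (11351 × 2970) = 0.1183 g bCOD·(g VSS·d)⁻¹.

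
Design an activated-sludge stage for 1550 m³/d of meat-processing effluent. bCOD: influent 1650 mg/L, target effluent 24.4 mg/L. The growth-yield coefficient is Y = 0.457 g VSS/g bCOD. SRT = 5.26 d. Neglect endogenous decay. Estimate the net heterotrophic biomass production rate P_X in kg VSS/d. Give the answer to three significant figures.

P_X ≈ 1150 kg VSS/d

No decay correction is needed, so Y_obs = Y = 0.457.
Q·(S₀ − S) = 1550 × (1650 − 24.4) × 10⁻³ = 2520 kg/d removed.
Biomass produced: P_X = Y_obs·Q·ΔS = 0.4570 × 2520 ≈ 1151 kg VSS/d.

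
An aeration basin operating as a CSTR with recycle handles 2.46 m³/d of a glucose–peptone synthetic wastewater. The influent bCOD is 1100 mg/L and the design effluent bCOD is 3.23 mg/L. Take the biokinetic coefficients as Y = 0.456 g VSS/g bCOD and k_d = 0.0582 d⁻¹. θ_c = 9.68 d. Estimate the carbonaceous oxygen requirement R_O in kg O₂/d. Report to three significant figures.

R_O ≈ 1.58 kg O₂/d

Y_obs = Y / (1 + k_d θ_c) = 0.456 / (1 + 0.0582 × 9.68) = 0.456 / 1.563 = 0.2917.
Q·(S₀ − S) = 2.46 × (1100 − 3.23) × 10⁻³ = 2.698 kg/d removed.
Net sludge production P_X = 0.2917 × 2.698 = 0.7870 kg VSS/d.
R_O = Q·(S₀ − S) − 1.42·P_X = 2.698 − 1.42 × 0.7870 = 1.581 kg O₂/d.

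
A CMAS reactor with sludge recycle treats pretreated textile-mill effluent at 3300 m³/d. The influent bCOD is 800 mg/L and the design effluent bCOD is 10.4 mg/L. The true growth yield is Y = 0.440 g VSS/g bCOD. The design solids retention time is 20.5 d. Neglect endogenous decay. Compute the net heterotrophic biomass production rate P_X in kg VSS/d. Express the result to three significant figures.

P_X ≈ 1150 kg VSS/d

With endogenous decay neglected, the observed yield equals the true yield: Y_obs = Y = 0.440 g VSS/g bCOD.
Q·(S₀ − S) = 3300 × (800 − 10.4) × 10⁻³ = 2606 kg/d removed.
Net biomass production P_X = Y_obs × Q·(S₀ − S) = 0.4400 × 2606 = 1146 kg VSS/d.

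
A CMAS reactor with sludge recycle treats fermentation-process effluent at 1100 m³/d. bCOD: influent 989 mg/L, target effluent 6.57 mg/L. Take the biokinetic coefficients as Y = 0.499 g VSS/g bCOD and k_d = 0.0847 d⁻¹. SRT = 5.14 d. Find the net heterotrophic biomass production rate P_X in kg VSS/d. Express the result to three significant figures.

P_X ≈ 376 kg VSS/d

Correct the yield for decay: Y_obs = Y/(1 + k_d θ_c) = 0.499 / (1 + 0.0847 × 5.14) = 0.499 / 1.435 = 0.3476.
ΔS = 989 − 6.57 = 982.4 mg/L, so the substrate removal rate is 1100 × 982.4/1000 = 1081 kg bCOD/d.
So the net sludge growth is P_X = 0.3476 × 1081 = 375.7 kg VSS/d.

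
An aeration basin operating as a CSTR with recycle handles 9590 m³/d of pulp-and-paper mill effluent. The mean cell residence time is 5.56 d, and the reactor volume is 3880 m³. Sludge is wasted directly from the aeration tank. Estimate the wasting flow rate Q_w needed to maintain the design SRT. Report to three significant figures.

Q_w ≈ 698 m³/d

Wasting from the aeration tank: Q_w = V / θ_c = 3880 / 5.56 = 697.8 m³/d.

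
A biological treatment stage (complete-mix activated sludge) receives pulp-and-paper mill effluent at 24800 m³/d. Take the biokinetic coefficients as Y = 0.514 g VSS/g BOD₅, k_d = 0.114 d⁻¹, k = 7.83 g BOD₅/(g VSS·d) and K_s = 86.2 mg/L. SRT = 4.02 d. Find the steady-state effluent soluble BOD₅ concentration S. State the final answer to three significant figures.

S ≈ 8.54 mg/L

From the Monod/SRT balance for a CMAS, S = K_s·(1+k_d θ_c)/[θ_c·(Y k − k_d) − 1] = 86.2 × (1 + 0.114 × 4.02) / [4.02 × (0.514 × 7.83 − 0.114) − 1] = 125.7 / 14.72 = 8.539 mg/L.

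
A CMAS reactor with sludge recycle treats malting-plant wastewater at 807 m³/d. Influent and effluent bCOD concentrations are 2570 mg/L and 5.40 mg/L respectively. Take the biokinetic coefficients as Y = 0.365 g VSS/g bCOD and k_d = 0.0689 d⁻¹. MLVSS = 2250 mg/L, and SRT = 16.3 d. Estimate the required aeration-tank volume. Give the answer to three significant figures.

Steady-state biomass mass balance: V·X·(1 + k_d·θ_c) = Y·Q·(S₀ − S)·θ_c, so V = 0.365 × 807 × (2570 − 5.40) × 16.3 / [2250 × (1 + 0.0689 × 16.3)] = 1.23×10^7 / 4777 = 2578 m³.

V ≈ 2580 m³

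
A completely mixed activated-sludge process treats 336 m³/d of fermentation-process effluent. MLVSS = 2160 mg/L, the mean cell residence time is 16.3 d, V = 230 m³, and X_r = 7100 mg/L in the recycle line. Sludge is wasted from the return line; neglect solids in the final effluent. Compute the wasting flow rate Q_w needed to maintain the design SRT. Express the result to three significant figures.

Q_w ≈ 4.29 m³/d

θ_c = V·X/(Q_w·X_r) when wasting from the recycle, so Q_w = V·X/(θ_c·X_r) = 230.0 × 2160 / (16.3 × 7100) = 4.293 m³/d.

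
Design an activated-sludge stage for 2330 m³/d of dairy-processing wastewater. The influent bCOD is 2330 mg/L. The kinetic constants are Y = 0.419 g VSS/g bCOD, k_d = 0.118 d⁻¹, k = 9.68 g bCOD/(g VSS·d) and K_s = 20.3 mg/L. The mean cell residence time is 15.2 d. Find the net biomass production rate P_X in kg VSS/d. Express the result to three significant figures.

From the Monod/SRT balance for a CMAS, S = K_s·(1+k_d θ_c)/[θ_c·(Y k − k_d) − 1] = 20.3 × (1 + 0.118 × 15.2) / [15.2 × (0.419 × 9.68 − 0.118) − 1] = 56.71 / 58.86 = 0.9635 mg/L.
Correct the yield for decay: Y_obs = Y/(1 + k_d θ_c) = 0.419 / (1 + 0.118 × 15.2) = 0.419 / 2.794 = 0.1500.
Substrate removed = Q·(S₀ − S) = 2330 m³/d × (2330 − 0.964) g/m³ = 5.43×10^6 g/d = 5427 kg/d.
So the net sludge growth is P_X = 0.1500 × 5427 = 813.9 kg VSS/d.

P_X ≈ 814 kg VSS/d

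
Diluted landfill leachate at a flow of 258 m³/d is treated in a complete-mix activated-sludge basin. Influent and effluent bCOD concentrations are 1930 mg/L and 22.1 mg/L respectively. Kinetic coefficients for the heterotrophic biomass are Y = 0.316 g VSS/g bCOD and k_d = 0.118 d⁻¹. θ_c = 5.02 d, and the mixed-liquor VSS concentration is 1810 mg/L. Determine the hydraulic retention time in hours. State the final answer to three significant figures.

τ ≈ 25.2 h

From the SRT design equation V = Y Q (S₀−S) θ_c / [X (1 + k_d θ_c)] = 0.316 × 258 × (1930 − 22.1) × 5.02 / [1810 × (1 + 0.118 × 5.02)] = 7.81×10^5 / 2882 = 270.9 m³.
HRT = V/Q = 270.9 m³ / 258 m³·d⁻¹ = 1.050 d × 24 = 25.20 h.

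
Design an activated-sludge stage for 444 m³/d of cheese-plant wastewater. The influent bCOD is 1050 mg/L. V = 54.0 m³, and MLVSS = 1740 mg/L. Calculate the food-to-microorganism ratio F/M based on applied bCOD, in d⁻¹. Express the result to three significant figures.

F/M ≈ 4.96 d⁻¹

F/M = Q·S₀ / (V·X) = 444 × 1050 / (54.00 × 1740) = 4.962 g bCOD·(g VSS·d)⁻¹.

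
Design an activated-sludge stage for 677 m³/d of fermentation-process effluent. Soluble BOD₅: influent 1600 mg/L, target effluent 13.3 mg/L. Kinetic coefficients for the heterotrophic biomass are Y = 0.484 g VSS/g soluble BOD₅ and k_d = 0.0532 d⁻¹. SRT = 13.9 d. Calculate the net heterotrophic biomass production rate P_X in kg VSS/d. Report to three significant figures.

P_X ≈ 299 kg VSS/d

The observed yield is Y_obs = Y/(1 + k_d·θ_c) = 0.484 / (1 + 0.0532 × 13.9) = 0.484 / 1.739 = 0.2782 g VSS per g soluble BOD₅ removed.
Mass of soluble BOD₅ removed per day: Q(S₀ − S) = 677 × 1587 g/m³ = 1074 kg/d.
Biomass produced: P_X = Y_obs·Q·ΔS = 0.2782 × 1074 ≈ 298.9 kg VSS/d.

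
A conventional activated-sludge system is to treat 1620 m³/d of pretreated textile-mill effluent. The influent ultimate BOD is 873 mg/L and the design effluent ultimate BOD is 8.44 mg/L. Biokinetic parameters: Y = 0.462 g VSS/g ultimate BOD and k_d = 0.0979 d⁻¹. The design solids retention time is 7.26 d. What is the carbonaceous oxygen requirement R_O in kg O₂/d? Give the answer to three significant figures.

R_O ≈ 863 kg O₂/d

Y_obs = Y / (1 + k_d θ_c) = 0.462 / (1 + 0.0979 × 7.26) = 0.462 / 1.711 = 0.2701.
Q·(S₀ − S) = 1620 × (873 − 8.44) × 10⁻³ = 1401 kg/d removed.
Biomass synthesised: P_X = Y_obs × 1401 = 378.2 kg VSS/d.
R_O = Q·(S₀ − S) − 1.42·P_X = 1401 − 1.42 × 378.2 = 863.5 kg O₂/d.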